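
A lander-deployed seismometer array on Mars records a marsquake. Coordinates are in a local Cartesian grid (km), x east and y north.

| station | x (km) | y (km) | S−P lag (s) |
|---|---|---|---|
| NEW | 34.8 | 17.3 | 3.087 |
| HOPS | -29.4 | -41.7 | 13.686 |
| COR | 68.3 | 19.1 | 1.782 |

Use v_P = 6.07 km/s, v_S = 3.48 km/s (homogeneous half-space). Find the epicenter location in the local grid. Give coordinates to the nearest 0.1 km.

Distance from S−P lag: d = Δt · v_P v_S / (v_P − v_S) = Δt · (6.07·3.48)/(6.07−3.48) ≈ 8.1558·Δt.
So d_NEW = 25.18, d_HOPS = 111.62, d_COR = 14.53 km.
Circle about each station: (x − 34.8)² + (y − 17.3)² = 25.18²; (x + 29.4)² + (y + 41.7)² = 111.62²; (x − 68.3)² + (y − 19.1)² = 14.53².
Subtracting the NEW equation from the HOPS and COR equations removes the quadratic terms:
-128.4 x − 118.0 y = -10732.07
67.0 x + 3.6 y = 3942.28
Solving the 2×2 system: x ≈ 57.3, y ≈ 28.6 km.

57.3 km east, 28.6 km north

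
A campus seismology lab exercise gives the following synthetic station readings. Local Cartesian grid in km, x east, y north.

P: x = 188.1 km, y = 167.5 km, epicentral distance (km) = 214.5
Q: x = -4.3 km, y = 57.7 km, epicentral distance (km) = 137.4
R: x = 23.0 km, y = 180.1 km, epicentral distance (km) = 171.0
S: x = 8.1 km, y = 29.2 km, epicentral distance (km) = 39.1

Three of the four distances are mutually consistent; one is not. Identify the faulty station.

Solve using three stations at a time. Using P, R, S (subtract circle equations pairwise → linear system) gives (x, y) ≈ (42.3, 10.2).
Distances from that point to each station vs reported:
  P: calculated 214.5 vs reported 214.5 → residual 0.0 km
  Q: calculated 66.5 vs reported 137.4 → residual 70.9 km
  R: calculated 171.0 vs reported 171.0 → residual 0.0 km
  S: calculated 39.1 vs reported 39.1 → residual 0.0 km
P, R, S are mutually consistent (residuals ≈ 0); Q is off by 70.9 km.

Q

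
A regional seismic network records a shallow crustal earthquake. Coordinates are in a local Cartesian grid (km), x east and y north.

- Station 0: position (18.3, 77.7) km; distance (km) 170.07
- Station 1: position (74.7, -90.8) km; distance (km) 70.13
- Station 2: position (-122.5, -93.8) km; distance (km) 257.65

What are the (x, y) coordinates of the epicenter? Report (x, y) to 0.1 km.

131.3 km east, -49.4 km north

Circle about each station: (x − 18.3)² + (y − 77.7)² = 170.07²; (x − 74.7)² + (y + 90.8)² = 70.13²; (x + 122.5)² + (y + 93.8)² = 257.65².
Subtracting pairs of circle equations eliminates x²+y² and gives linear equations (the radical axes):
112.8 x − 337.0 y = 31458.14
-281.6 x − 343.0 y = -20027.21
Solving the 2×2 system: x ≈ 131.3, y ≈ -49.4 km.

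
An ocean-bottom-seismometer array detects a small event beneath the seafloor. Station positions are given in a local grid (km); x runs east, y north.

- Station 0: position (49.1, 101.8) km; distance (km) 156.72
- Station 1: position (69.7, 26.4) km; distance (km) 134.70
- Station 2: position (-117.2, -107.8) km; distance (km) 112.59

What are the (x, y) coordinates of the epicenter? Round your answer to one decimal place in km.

Circle about each station: (x − 49.1)² + (y − 101.8)² = 156.72²; (x − 69.7)² + (y − 26.4)² = 134.70²; (x + 117.2)² + (y + 107.8)² = 112.59².
Subtracting pairs of circle equations eliminates x²+y² and gives linear equations (the radical axes):
41.2 x − 150.8 y = -801.93
-332.6 x − 419.2 y = 24467.28
Solving the 2×2 system: x ≈ -59.7, y ≈ -11.0 km.
Check against Station 0 (with the unrounded x, y): √((x − 49.1)²+(y − 101.8)²) = 156.72 ≈ 156.72 km. ✓

-59.7 km east, -11.0 km north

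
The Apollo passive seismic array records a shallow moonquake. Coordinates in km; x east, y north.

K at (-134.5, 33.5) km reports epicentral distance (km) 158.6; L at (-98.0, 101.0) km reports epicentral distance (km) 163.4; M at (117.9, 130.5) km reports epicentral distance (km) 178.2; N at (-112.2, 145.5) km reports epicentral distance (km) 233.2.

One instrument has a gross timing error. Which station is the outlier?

N

Solve using three stations at a time. Using K, L, M (subtract circle equations pairwise → linear system) gives (x, y) ≈ (16.2, -15.8).
Distances from that point to each station vs reported:
  K: calculated 158.6 vs reported 158.6 → residual 0.0 km
  L: calculated 163.4 vs reported 163.4 → residual 0.0 km
  M: calculated 178.2 vs reported 178.2 → residual 0.0 km
  N: calculated 206.2 vs reported 233.2 → residual 27.0 km
K, L, M are mutually consistent (residuals ≈ 0); N is off by 27.0 km.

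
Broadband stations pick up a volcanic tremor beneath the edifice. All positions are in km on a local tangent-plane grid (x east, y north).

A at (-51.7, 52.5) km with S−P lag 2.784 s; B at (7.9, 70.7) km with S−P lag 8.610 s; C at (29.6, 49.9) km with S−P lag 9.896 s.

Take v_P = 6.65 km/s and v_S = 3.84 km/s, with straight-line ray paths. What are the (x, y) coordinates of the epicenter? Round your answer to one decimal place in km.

Distance from S−P lag: d = Δt · v_P v_S / (v_P − v_S) = Δt · (6.65·3.84)/(6.65−3.84) ≈ 9.0875·Δt.
So d_A = 25.30, d_B = 78.24, d_C = 89.93 km.
Circle about each station: (x + 51.7)² + (y − 52.5)² = 25.30²; (x − 7.9)² + (y − 70.7)² = 78.24²; (x − 29.6)² + (y − 49.9)² = 89.93².
Subtracting pairs of circle equations eliminates x²+y² and gives linear equations (the radical axes):
119.2 x + 36.4 y = -5849.65
162.6 x − 5.2 y = -9510.28
Solving the 2×2 system: x ≈ -57.6, y ≈ 27.9 km.

(-57.6, 27.9)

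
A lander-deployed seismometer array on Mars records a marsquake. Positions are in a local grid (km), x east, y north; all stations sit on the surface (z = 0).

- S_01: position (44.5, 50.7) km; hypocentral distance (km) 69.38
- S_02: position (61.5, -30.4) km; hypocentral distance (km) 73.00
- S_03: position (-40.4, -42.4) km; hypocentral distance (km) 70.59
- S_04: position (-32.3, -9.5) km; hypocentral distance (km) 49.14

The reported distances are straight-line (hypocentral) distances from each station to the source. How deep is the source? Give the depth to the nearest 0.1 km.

depth ≈ 30.4 km

Each station gives a sphere (x−x_i)² + (y−y_i)² + z² = d_i² (stations at z=0).
Subtracting the S_01 sphere from S_02 and S_03: z² cancels, leaving linear equations in x and y:
34.0 x − 162.2 y = -359.75
-169.8 x − 186.2 y = -1290.18
Solving: x ≈ 4.201, y ≈ 3.098 km (keep extra digits for the depth step; rounded: 4.2, 3.1).
Then from the S_01 sphere: z² = 69.38² − (x − 44.5)² − (y − 50.7)² with x = 4.201, y = 3.098, so z ≈ 30.391 ≈ 30.4 km.
Check against S_04 (with the unrounded solution): distance 49.14 ≈ 49.14 km. ✓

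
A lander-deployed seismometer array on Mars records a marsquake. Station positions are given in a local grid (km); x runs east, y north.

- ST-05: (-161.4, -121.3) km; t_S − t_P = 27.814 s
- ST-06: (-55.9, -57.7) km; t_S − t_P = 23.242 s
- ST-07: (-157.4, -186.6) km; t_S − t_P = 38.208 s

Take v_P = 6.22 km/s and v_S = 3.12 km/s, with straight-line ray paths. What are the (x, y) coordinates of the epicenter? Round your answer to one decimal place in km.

Distance from S−P lag: d = Δt · v_P v_S / (v_P − v_S) = Δt · (6.22·3.12)/(6.22−3.12) ≈ 6.2601·Δt.
So d_ST-05 = 174.12, d_ST-06 = 145.50, d_ST-07 = 239.19 km.
Circle about each station: (x + 161.4)² + (y + 121.3)² = 174.12²; (x + 55.9)² + (y + 57.7)² = 145.50²; (x + 157.4)² + (y + 186.6)² = 239.19².
Subtracting the ST-05 equation from the ST-06 and ST-07 equations removes the quadratic terms:
211.0 x + 127.2 y = -25162.03
8.0 x − 130.6 y = -8063.41
Solving the 2×2 system: x ≈ -150.9, y ≈ 52.5 km.
Check against ST-05 (with the unrounded x, y): √((x + 161.4)²+(y + 121.3)²) = 174.11 ≈ 174.12 km. ✓

-150.9 km east, 52.5 km north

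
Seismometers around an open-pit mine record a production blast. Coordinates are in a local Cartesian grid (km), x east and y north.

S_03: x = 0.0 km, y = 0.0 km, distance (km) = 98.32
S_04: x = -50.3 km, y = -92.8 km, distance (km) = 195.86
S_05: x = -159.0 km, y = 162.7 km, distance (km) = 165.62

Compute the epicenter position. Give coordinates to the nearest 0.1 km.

(-6.5, 98.1)

Circle about each station: x² + y² = 98.32²; (x + 50.3)² + (y + 92.8)² = 195.86²; (x + 159.0)² + (y − 162.7)² = 165.62².
Subtracting pairs of circle equations eliminates x²+y² and gives linear equations (the radical axes):
-100.6 x − 185.6 y = -17552.39
-318.0 x + 325.4 y = 33989.13
Solving the 2×2 system: x ≈ -6.5, y ≈ 98.1 km.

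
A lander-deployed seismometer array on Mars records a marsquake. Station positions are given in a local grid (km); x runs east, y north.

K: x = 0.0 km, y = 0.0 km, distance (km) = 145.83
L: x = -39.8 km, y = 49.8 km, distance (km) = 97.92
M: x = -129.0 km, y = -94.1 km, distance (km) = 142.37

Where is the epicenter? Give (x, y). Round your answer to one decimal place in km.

Circle about each station: x² + y² = 145.83²; (x + 39.8)² + (y − 49.8)² = 97.92²; (x + 129.0)² + (y + 94.1)² = 142.37².
Subtracting pairs of circle equations eliminates x²+y² and gives linear equations (the radical axes):
-79.6 x + 99.6 y = 15742.14
-258.0 x − 188.2 y = 26492.98
Solving the 2×2 system: x ≈ -137.7, y ≈ 48.0 km.

-137.7 km east, 48.0 km north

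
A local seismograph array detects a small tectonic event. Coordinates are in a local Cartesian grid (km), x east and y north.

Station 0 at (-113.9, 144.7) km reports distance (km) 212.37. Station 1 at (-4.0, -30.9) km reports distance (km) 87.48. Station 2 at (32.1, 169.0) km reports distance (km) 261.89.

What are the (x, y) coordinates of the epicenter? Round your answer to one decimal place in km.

Circle about each station: (x + 113.9)² + (y − 144.7)² = 212.37²; (x + 4.0)² + (y + 30.9)² = 87.48²; (x − 32.1)² + (y − 169.0)² = 261.89².
Subtracting pairs of circle equations eliminates x²+y² and gives linear equations (the radical axes):
219.8 x − 351.2 y = 4507.78
292.0 x + 48.6 y = -27805.25
Solving the 2×2 system: x ≈ -84.3, y ≈ -65.6 km.

x ≈ -84.3 km, y ≈ -65.6 km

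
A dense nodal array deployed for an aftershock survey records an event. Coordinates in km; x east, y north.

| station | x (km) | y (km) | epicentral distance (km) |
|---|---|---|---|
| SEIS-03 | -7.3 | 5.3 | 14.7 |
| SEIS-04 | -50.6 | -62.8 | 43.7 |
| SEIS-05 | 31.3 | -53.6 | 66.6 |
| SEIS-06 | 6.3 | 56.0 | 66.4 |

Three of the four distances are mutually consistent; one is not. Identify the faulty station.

Solve using three stations at a time. Using SEIS-03, SEIS-05, SEIS-06 (subtract circle equations pairwise → linear system) gives (x, y) ≈ (-15.8, -6.6).
Distances from that point to each station vs reported:
  SEIS-03: calculated 14.6 vs reported 14.7 → residual 0.1 km
  SEIS-04: calculated 66.1 vs reported 43.7 → residual 22.4 km
  SEIS-05: calculated 66.6 vs reported 66.6 → residual 0.0 km
  SEIS-06: calculated 66.4 vs reported 66.4 → residual 0.0 km
SEIS-03, SEIS-05, SEIS-06 are mutually consistent (residuals ≈ 0); SEIS-04 is off by 22.4 km.

SEIS-04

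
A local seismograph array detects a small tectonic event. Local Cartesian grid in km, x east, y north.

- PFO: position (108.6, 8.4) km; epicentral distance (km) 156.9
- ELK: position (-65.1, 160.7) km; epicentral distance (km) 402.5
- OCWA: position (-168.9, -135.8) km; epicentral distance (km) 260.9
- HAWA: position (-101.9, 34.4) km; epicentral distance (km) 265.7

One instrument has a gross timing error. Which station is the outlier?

ELK

Solve using three stations at a time. Using PFO, OCWA, HAWA (subtract circle equations pairwise → linear system) gives (x, y) ≈ (91.7, -147.5).
Distances from that point to each station vs reported:
  PFO: calculated 156.8 vs reported 156.9 → residual 0.1 km
  ELK: calculated 345.8 vs reported 402.5 → residual 56.7 km
  OCWA: calculated 260.9 vs reported 260.9 → residual 0.0 km
  HAWA: calculated 265.7 vs reported 265.7 → residual 0.0 km
PFO, OCWA, HAWA are mutually consistent (residuals ≈ 0); ELK is off by 56.7 km.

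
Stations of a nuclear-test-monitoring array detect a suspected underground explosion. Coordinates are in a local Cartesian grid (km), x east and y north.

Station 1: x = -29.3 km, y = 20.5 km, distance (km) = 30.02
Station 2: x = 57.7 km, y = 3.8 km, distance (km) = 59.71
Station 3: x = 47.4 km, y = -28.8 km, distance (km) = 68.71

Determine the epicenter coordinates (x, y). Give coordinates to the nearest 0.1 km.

0.7 km east, 21.6 km north

Circle about each station: (x + 29.3)² + (y − 20.5)² = 30.02²; (x − 57.7)² + (y − 3.8)² = 59.71²; (x − 47.4)² + (y + 28.8)² = 68.71².
Subtracting pairs of circle equations eliminates x²+y² and gives linear equations (the radical axes):
174.0 x − 33.4 y = -599.09
153.4 x − 98.6 y = -2022.40
Solving the 2×2 system: x ≈ 0.7, y ≈ 21.6 km.
Check against Station 1 (with the unrounded x, y): √((x + 29.3)²+(y − 20.5)²) = 30.02 ≈ 30.02 km. ✓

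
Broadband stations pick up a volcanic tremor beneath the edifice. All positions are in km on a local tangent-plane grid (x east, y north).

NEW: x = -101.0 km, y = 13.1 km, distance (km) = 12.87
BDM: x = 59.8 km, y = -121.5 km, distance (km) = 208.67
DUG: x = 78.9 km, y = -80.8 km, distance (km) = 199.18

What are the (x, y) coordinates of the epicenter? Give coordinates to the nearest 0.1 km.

Circle about each station: (x + 101.0)² + (y − 13.1)² = 12.87²; (x − 59.8)² + (y + 121.5)² = 208.67²; (x − 78.9)² + (y + 80.8)² = 199.18².
Subtracting the NEW equation from the BDM and DUG equations removes the quadratic terms:
321.6 x − 269.2 y = -35411.85
359.8 x − 187.8 y = -37125.80
Solving the 2×2 system: x ≈ -91.7, y ≈ 22.0 km.

x ≈ -91.7 km, y ≈ 22.0 km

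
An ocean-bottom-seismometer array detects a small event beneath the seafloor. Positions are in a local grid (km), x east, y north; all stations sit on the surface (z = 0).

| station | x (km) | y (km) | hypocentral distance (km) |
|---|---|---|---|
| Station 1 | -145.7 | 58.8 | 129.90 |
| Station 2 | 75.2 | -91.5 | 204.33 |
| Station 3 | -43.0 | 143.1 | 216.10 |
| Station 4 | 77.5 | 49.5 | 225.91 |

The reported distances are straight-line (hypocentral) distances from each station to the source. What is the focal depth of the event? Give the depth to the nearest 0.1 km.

Each station gives a sphere (x−x_i)² + (y−y_i)² + z² = d_i² (stations at z=0).
Subtracting the Station 1 sphere from Station 2 and Station 3: z² cancels, leaving linear equations in x and y:
441.8 x − 300.6 y = -35535.38
205.4 x + 168.6 y = -32184.52
Solving: x ≈ -114.996, y ≈ -50.797 km (keep extra digits for the depth step; rounded: -115.0, -50.8).
Then from the Station 1 sphere: z² = 129.90² − (x + 145.7)² − (y − 58.8)² with x = -114.996, y = -50.797, so z ≈ 62.608 ≈ 62.6 km.
Check against Station 4 (with the unrounded solution): distance 225.91 ≈ 225.91 km. ✓

62.6 km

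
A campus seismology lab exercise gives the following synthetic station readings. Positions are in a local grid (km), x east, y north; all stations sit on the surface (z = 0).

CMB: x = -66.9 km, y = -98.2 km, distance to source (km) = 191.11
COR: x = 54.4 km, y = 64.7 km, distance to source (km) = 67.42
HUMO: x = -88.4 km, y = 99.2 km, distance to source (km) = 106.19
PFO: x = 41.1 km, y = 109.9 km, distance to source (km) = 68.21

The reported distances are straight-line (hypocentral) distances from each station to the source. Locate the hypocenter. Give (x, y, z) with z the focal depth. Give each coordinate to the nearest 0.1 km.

Each station gives a sphere (x−x_i)² + (y−y_i)² + z² = d_i² (stations at z=0).
Subtracting the CMB sphere from COR and HUMO: z² cancels, leaving linear equations in x and y:
242.6 x + 325.8 y = 25004.18
-43.0 x + 394.8 y = 28783.07
Solving: x ≈ 4.501, y ≈ 73.396 km (keep extra digits for the depth step; rounded: 4.5, 73.4).
Then from the CMB sphere: z² = 191.11² − (x + 66.9)² − (y + 98.2)² with x = 4.501, y = 73.396, so z ≈ 44.494 ≈ 44.5 km.

(4.5, 73.4, 44.5)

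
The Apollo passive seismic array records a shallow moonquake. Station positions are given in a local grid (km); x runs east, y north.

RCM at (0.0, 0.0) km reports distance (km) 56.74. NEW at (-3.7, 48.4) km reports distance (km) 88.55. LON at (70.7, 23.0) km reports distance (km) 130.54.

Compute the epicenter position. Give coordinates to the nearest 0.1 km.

x ≈ -49.8 km, y ≈ -27.2 km

Circle about each station: x² + y² = 56.74²; (x + 3.7)² + (y − 48.4)² = 88.55²; (x − 70.7)² + (y − 23.0)² = 130.54².
Subtracting pairs of circle equations eliminates x²+y² and gives linear equations (the radical axes):
-7.4 x + 96.8 y = -2265.42
141.4 x + 46.0 y = -8293.77
Solving the 2×2 system: x ≈ -49.8, y ≈ -27.2 km.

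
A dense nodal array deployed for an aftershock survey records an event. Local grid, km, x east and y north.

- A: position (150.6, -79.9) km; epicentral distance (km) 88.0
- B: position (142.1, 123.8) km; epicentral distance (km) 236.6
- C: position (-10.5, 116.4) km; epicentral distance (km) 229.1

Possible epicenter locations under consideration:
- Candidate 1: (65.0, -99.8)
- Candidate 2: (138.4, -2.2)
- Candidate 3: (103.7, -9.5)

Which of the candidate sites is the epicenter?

For each candidate, compare |candidate − station| to the reported distance:
Candidate 1: residuals A 0.1, B 0.1, C 0.1 → max 0.1 km
Candidate 2: residuals A 9.3, B 110.5, C 38.7 → max 110.5 km
Candidate 3: residuals A 3.4, B 97.9, C 59.1 → max 97.9 km
Only Candidate 1 has all residuals ≈ 0.

Candidate 1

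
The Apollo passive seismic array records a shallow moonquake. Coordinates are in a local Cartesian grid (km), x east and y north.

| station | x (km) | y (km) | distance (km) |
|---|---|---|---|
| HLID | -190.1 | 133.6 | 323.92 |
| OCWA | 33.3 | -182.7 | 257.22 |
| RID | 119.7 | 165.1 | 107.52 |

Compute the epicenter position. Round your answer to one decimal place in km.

124.8 km east, 57.7 km north

Circle about each station: (x + 190.1)² + (y − 133.6)² = 323.92²; (x − 33.3)² + (y + 182.7)² = 257.22²; (x − 119.7)² + (y − 165.1)² = 107.52².
Subtracting the HLID equation from the OCWA and RID equations removes the quadratic terms:
446.8 x − 632.6 y = 19263.25
619.6 x + 63.0 y = 80962.75
Solving the 2×2 system: x ≈ 124.8, y ≈ 57.7 km.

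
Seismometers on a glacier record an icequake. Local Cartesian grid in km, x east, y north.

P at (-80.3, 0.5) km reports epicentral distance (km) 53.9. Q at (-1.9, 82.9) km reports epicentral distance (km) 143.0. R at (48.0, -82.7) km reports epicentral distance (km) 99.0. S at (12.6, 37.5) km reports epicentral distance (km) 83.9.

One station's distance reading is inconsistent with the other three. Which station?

Solve using three stations at a time. Using P, R, S (subtract circle equations pairwise → linear system) gives (x, y) ≈ (-36.3, -30.7).
Distances from that point to each station vs reported:
  P: calculated 54.0 vs reported 53.9 → residual 0.1 km
  Q: calculated 118.7 vs reported 143.0 → residual 24.3 km
  R: calculated 99.0 vs reported 99.0 → residual 0.0 km
  S: calculated 83.9 vs reported 83.9 → residual 0.0 km
P, R, S are mutually consistent (residuals ≈ 0); Q is off by 24.3 km.

Q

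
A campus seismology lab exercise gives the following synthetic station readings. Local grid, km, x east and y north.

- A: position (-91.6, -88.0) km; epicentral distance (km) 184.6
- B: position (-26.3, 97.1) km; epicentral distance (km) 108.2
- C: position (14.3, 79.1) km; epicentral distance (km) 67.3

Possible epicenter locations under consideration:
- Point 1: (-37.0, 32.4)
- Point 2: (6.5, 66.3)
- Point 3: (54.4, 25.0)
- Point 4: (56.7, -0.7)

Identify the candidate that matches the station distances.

Point 3

For each candidate, compare |candidate − station| to the reported distance:
Point 1: residuals A 52.4, B 42.6, C 2.1 → max 52.4 km
Point 2: residuals A 1.8, B 63.2, C 52.3 → max 63.2 km
Point 3: residuals A 0.0, B 0.0, C 0.0 → max 0.0 km
Point 4: residuals A 12.5, B 20.1, C 23.1 → max 23.1 km
Only Point 3 has all residuals ≈ 0.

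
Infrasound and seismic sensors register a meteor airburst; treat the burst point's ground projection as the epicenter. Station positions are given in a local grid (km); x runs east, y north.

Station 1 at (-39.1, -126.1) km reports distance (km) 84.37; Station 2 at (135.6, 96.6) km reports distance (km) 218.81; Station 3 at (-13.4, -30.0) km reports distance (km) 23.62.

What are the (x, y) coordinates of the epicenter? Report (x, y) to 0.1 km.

-33.8 km east, -41.9 km north

Circle about each station: (x + 39.1)² + (y + 126.1)² = 84.37²; (x − 135.6)² + (y − 96.6)² = 218.81²; (x + 13.4)² + (y + 30.0)² = 23.62².
Subtracting the Station 1 equation from the Station 2 and Station 3 equations removes the quadratic terms:
349.4 x + 445.4 y = -30470.62
51.4 x + 192.2 y = -9790.07
Solving the 2×2 system: x ≈ -33.8, y ≈ -41.9 km.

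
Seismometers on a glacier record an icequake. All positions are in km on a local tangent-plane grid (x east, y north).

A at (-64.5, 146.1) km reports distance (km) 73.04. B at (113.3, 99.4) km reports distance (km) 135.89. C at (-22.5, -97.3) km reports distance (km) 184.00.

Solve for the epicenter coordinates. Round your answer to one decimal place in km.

Circle about each station: (x + 64.5)² + (y − 146.1)² = 73.04²; (x − 113.3)² + (y − 99.4)² = 135.89²; (x + 22.5)² + (y + 97.3)² = 184.00².
Subtracting the A equation from the B and C equations removes the quadratic terms:
355.6 x − 93.4 y = -15919.46
84.0 x − 486.8 y = -44053.08
Solving the 2×2 system: x ≈ -22.0, y ≈ 86.7 km.
Check against A (with the unrounded x, y): √((x + 64.5)²+(y − 146.1)²) = 73.04 ≈ 73.04 km. ✓

x ≈ -22.0 km, y ≈ 86.7 km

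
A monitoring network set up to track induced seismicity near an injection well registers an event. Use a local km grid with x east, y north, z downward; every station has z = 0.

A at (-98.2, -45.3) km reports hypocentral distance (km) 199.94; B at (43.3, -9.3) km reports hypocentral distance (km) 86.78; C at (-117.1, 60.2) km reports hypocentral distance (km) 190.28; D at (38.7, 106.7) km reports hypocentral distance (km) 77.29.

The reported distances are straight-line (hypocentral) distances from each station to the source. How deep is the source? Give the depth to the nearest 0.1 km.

52.0 km

Each station gives a sphere (x−x_i)² + (y−y_i)² + z² = d_i² (stations at z=0).
Subtracting the A sphere from B and C: z² cancels, leaving linear equations in x and y:
283.0 x + 72.0 y = 22711.29
-37.8 x + 211.0 y = 9410.65
Solving: x ≈ 65.901, y ≈ 56.406 km (keep extra digits for the depth step; rounded: 65.9, 56.4).
Then from the A sphere: z² = 199.94² − (x + 98.2)² − (y + 45.3)² with x = 65.901, y = 56.406, so z ≈ 51.988 ≈ 52.0 km.
Check against D (with the unrounded solution): distance 77.28 ≈ 77.29 km. ✓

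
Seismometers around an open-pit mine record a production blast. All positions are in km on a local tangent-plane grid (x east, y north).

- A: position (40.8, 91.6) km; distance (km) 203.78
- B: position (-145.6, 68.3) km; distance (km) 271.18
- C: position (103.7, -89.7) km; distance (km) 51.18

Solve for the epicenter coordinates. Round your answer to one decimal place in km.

x ≈ 57.4 km, y ≈ -111.5 km

Circle about each station: (x − 40.8)² + (y − 91.6)² = 203.78²; (x + 145.6)² + (y − 68.3)² = 271.18²; (x − 103.7)² + (y + 89.7)² = 51.18².
Subtracting the A equation from the B and C equations removes the quadratic terms:
-372.8 x − 46.6 y = -16203.25
125.8 x − 362.6 y = 47651.48
Solving the 2×2 system: x ≈ 57.4, y ≈ -111.5 km.
Check against A (with the unrounded x, y): √((x − 40.8)²+(y − 91.6)²) = 203.78 ≈ 203.78 km. ✓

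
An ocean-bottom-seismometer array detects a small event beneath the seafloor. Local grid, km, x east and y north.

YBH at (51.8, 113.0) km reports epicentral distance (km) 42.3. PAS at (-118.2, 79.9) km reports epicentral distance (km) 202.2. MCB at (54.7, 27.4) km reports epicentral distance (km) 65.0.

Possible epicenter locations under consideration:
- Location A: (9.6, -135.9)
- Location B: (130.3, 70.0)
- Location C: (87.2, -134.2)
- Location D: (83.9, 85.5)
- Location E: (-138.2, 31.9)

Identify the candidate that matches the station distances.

For each candidate, compare |candidate − station| to the reported distance:
Location A: residuals YBH 210.2, PAS 48.6, MCB 104.4 → max 210.2 km
Location B: residuals YBH 47.2, PAS 46.5, MCB 21.8 → max 47.2 km
Location C: residuals YBH 207.4, PAS 94.5, MCB 99.8 → max 207.4 km
Location D: residuals YBH 0.0, PAS 0.0, MCB 0.0 → max 0.0 km
Location E: residuals YBH 164.3, PAS 150.2, MCB 128.0 → max 164.3 km
Only Location D has all residuals ≈ 0.

Location D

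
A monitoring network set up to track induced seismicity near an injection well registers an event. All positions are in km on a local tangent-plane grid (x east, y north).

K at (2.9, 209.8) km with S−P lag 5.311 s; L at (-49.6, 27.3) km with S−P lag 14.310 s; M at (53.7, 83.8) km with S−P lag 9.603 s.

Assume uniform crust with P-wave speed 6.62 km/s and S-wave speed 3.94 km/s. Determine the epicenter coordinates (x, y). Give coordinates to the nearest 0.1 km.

Distance from S−P lag: d = Δt · v_P v_S / (v_P − v_S) = Δt · (6.62·3.94)/(6.62−3.94) ≈ 9.7324·Δt.
So d_K = 51.69, d_L = 139.27, d_M = 93.46 km.
Circle about each station: (x − 2.9)² + (y − 209.8)² = 51.69²; (x + 49.6)² + (y − 27.3)² = 139.27²; (x − 53.7)² + (y − 83.8)² = 93.46².
Subtracting the K equation from the L and M equations removes the quadratic terms:
-105.0 x − 365.0 y = -57543.28
101.6 x − 252.0 y = -40181.24
Solving the 2×2 system: x ≈ -2.6, y ≈ 158.4 km.
Check against K (with the unrounded x, y): √((x − 2.9)²+(y − 209.8)²) = 51.69 ≈ 51.69 km. ✓

x ≈ -2.6 km, y ≈ 158.4 km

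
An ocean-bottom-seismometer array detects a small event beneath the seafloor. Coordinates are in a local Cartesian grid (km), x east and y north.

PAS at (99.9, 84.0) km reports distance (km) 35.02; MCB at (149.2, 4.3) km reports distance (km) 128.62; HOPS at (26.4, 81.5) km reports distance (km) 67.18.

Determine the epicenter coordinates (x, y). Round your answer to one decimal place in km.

84.4 km east, 115.4 km north

Circle about each station: (x − 99.9)² + (y − 84.0)² = 35.02²; (x − 149.2)² + (y − 4.3)² = 128.62²; (x − 26.4)² + (y − 81.5)² = 67.18².
Subtracting the PAS equation from the MCB and HOPS equations removes the quadratic terms:
98.6 x − 159.4 y = -10073.58
-147.0 x − 5.0 y = -12983.55
Solving the 2×2 system: x ≈ 84.4, y ≈ 115.4 km.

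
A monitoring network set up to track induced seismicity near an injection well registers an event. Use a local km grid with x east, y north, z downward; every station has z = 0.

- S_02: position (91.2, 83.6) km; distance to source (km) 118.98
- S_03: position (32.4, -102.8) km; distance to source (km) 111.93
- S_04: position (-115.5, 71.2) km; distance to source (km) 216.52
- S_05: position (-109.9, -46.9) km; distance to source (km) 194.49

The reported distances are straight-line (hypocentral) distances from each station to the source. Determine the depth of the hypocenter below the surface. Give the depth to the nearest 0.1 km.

z ≈ 60.1 km

Each station gives a sphere (x−x_i)² + (y−y_i)² + z² = d_i² (stations at z=0).
Subtracting the S_02 sphere from S_03 and S_04: z² cancels, leaving linear equations in x and y:
-117.6 x − 372.8 y = -2060.88
-413.4 x − 24.8 y = -29621.38
Solving: x ≈ 72.697, y ≈ -17.404 km (keep extra digits for the depth step; rounded: 72.7, -17.4).
Then from the S_02 sphere: z² = 118.98² − (x − 91.2)² − (y − 83.6)² with x = 72.697, y = -17.404, so z ≈ 60.101 ≈ 60.1 km.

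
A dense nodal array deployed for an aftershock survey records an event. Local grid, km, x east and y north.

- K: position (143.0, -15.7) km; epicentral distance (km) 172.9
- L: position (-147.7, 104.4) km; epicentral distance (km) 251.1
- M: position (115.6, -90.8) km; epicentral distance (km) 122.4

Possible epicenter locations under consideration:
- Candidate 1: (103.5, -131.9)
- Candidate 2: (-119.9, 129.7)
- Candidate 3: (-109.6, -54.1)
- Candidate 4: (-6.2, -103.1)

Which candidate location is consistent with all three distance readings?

For each candidate, compare |candidate − station| to the reported distance:
Candidate 1: residuals K 50.2, L 93.8, M 79.6 → max 93.8 km
Candidate 2: residuals K 127.5, L 213.5, M 200.2 → max 213.5 km
Candidate 3: residuals K 82.6, L 88.1, M 105.8 → max 105.8 km
Candidate 4: residuals K 0.0, L 0.1, M 0.0 → max 0.1 km
Only Candidate 4 has all residuals ≈ 0.

Candidate 4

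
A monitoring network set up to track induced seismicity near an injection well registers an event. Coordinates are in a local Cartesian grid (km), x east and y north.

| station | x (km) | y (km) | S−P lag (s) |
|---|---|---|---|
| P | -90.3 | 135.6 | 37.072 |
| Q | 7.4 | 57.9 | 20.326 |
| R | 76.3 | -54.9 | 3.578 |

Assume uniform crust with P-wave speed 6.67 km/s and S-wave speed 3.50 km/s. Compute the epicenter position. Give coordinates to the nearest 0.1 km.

Distance from S−P lag: d = Δt · v_P v_S / (v_P − v_S) = Δt · (6.67·3.50)/(6.67−3.50) ≈ 7.3644·Δt.
So d_P = 273.01, d_Q = 149.69, d_R = 26.35 km.
Circle about each station: (x + 90.3)² + (y − 135.6)² = 273.01²; (x − 7.4)² + (y − 57.9)² = 149.69²; (x − 76.3)² + (y + 54.9)² = 26.35².
Subtracting the P equation from the Q and R equations removes the quadratic terms:
195.4 x − 155.4 y = 28993.08
333.2 x − 381.0 y = 56134.39
Solving the 2×2 system: x ≈ 102.5, y ≈ -57.7 km.

(102.5, -57.7)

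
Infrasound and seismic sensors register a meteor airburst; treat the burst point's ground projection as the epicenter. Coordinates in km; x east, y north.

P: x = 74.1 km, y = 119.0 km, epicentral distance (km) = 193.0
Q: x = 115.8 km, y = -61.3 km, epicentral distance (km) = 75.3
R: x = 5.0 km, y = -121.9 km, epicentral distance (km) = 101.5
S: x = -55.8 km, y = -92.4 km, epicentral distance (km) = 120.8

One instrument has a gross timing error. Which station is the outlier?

Solve using three stations at a time. Using Q, R, S (subtract circle equations pairwise → linear system) gives (x, y) ≈ (47.5, -29.7).
Distances from that point to each station vs reported:
  P: calculated 151.1 vs reported 193.0 → residual 41.9 km
  Q: calculated 75.3 vs reported 75.3 → residual 0.0 km
  R: calculated 101.5 vs reported 101.5 → residual 0.0 km
  S: calculated 120.8 vs reported 120.8 → residual 0.0 km
Q, R, S are mutually consistent (residuals ≈ 0); P is off by 41.9 km.

P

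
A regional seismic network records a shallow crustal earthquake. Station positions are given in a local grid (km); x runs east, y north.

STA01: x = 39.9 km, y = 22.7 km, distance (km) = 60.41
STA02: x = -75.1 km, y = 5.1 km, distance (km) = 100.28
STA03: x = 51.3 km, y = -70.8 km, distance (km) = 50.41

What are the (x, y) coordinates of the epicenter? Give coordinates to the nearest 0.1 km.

Circle about each station: (x − 39.9)² + (y − 22.7)² = 60.41²; (x + 75.1)² + (y − 5.1)² = 100.28²; (x − 51.3)² + (y + 70.8)² = 50.41².
Subtracting the STA01 equation from the STA02 and STA03 equations removes the quadratic terms:
-230.0 x − 35.2 y = -2847.99
22.8 x − 187.0 y = 6645.23
Solving the 2×2 system: x ≈ 17.5, y ≈ -33.4 km.

(17.5, -33.4)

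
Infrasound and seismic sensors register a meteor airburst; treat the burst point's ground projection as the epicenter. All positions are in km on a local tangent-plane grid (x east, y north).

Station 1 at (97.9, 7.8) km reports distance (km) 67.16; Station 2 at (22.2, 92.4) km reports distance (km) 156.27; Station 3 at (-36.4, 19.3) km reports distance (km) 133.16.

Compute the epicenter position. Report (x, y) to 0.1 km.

74.1 km east, -55.0 km north

Circle about each station: (x − 97.9)² + (y − 7.8)² = 67.16²; (x − 22.2)² + (y − 92.4)² = 156.27²; (x + 36.4)² + (y − 19.3)² = 133.16².
Subtracting pairs of circle equations eliminates x²+y² and gives linear equations (the radical axes):
-151.4 x + 169.2 y = -20524.50
-268.6 x + 23.0 y = -21168.92
Solving the 2×2 system: x ≈ 74.1, y ≈ -55.0 km.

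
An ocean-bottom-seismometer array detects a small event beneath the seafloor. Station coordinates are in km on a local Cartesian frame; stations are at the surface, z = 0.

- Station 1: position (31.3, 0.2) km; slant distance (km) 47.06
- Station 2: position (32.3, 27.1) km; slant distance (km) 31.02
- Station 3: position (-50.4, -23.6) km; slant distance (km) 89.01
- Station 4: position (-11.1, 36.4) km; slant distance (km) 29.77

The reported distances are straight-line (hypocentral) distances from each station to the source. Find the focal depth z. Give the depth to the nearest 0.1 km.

Each station gives a sphere (x−x_i)² + (y−y_i)² + z² = d_i² (stations at z=0).
Subtracting the Station 1 sphere from Station 2 and Station 3: z² cancels, leaving linear equations in x and y:
2.0 x + 53.8 y = 2050.37
-163.4 x − 47.6 y = -3590.75
Solving: x ≈ 10.992, y ≈ 37.702 km (keep extra digits for the depth step; rounded: 11.0, 37.7).
Then from the Station 1 sphere: z² = 47.06² − (x − 31.3)² − (y − 0.2)² with x = 10.992, y = 37.702, so z ≈ 19.895 ≈ 19.9 km.

19.9 km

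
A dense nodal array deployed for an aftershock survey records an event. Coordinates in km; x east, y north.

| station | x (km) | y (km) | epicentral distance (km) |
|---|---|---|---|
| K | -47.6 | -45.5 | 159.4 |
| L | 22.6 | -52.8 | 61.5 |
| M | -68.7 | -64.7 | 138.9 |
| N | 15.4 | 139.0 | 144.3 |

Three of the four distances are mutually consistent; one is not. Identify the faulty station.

Solve using three stations at a time. Using L, M, N (subtract circle equations pairwise → linear system) gives (x, y) ≈ (54.2, 0.0).
Distances from that point to each station vs reported:
  K: calculated 111.5 vs reported 159.4 → residual 47.9 km
  L: calculated 61.6 vs reported 61.5 → residual 0.1 km
  M: calculated 138.9 vs reported 138.9 → residual 0.0 km
  N: calculated 144.3 vs reported 144.3 → residual 0.0 km
L, M, N are mutually consistent (residuals ≈ 0); K is off by 47.9 km.

K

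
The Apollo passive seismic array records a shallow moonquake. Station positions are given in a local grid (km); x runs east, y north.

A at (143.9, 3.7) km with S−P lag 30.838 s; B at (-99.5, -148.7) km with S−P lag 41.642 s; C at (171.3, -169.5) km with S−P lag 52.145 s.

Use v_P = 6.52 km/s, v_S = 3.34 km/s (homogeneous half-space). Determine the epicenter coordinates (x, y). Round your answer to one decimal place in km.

-27.4 km east, 127.2 km north

Distance from S−P lag: d = Δt · v_P v_S / (v_P − v_S) = Δt · (6.52·3.34)/(6.52−3.34) ≈ 6.8481·Δt.
So d_A = 211.18, d_B = 285.17, d_C = 357.09 km.
Circle about each station: (x − 143.9)² + (y − 3.7)² = 211.18²; (x + 99.5)² + (y + 148.7)² = 285.17²; (x − 171.3)² + (y + 169.5)² = 357.09².
Subtracting pairs of circle equations eliminates x²+y² and gives linear equations (the radical axes):
-486.8 x − 304.8 y = -25433.90
54.8 x − 346.4 y = -45563.24
Solving the 2×2 system: x ≈ -27.4, y ≈ 127.2 km.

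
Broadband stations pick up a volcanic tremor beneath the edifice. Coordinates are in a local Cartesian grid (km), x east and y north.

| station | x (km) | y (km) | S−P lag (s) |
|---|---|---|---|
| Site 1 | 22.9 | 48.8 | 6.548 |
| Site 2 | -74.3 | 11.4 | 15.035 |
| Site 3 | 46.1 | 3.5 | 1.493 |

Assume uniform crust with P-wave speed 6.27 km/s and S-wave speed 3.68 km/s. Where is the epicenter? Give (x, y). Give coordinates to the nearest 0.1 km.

Distance from S−P lag: d = Δt · v_P v_S / (v_P − v_S) = Δt · (6.27·3.68)/(6.27−3.68) ≈ 8.9087·Δt.
So d_Site 1 = 58.33, d_Site 2 = 133.94, d_Site 3 = 13.30 km.
Circle about each station: (x − 22.9)² + (y − 48.8)² = 58.33²; (x + 74.3)² + (y − 11.4)² = 133.94²; (x − 46.1)² + (y − 3.5)² = 13.30².
Subtracting the Site 1 equation from the Site 2 and Site 3 equations removes the quadratic terms:
-194.4 x − 74.8 y = -11792.93
46.4 x − 90.6 y = 2457.11
Solving the 2×2 system: x ≈ 59.4, y ≈ 3.3 km.

(59.4, 3.3)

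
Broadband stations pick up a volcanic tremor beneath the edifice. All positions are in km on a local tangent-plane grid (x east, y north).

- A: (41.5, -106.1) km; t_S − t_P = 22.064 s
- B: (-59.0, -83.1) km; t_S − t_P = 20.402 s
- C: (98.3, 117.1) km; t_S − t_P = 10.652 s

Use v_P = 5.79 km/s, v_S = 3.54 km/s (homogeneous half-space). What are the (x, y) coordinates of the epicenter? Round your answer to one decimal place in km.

Distance from S−P lag: d = Δt · v_P v_S / (v_P − v_S) = Δt · (5.79·3.54)/(5.79−3.54) ≈ 9.1096·Δt.
So d_A = 200.99, d_B = 185.85, d_C = 97.04 km.
Circle about each station: (x − 41.5)² + (y + 106.1)² = 200.99²; (x + 59.0)² + (y + 83.1)² = 185.85²; (x − 98.3)² + (y − 117.1)² = 97.04².
Subtracting pairs of circle equations eliminates x²+y² and gives linear equations (the radical axes):
-201.0 x + 46.0 y = 3263.91
113.6 x + 446.4 y = 41376.06
Solving the 2×2 system: x ≈ 4.7, y ≈ 91.5 km.

4.7 km east, 91.5 km north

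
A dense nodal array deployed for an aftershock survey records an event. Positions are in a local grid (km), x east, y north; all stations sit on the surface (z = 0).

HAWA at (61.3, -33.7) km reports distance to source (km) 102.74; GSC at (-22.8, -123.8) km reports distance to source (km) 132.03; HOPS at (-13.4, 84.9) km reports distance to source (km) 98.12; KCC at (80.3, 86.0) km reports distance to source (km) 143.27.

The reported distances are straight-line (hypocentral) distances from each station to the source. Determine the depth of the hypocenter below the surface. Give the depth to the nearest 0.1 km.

z ≈ 47.2 km

Each station gives a sphere (x−x_i)² + (y−y_i)² + z² = d_i² (stations at z=0).
Subtracting the HAWA sphere from GSC and HOPS: z² cancels, leaving linear equations in x and y:
-168.2 x − 180.2 y = 4076.49
-149.4 x + 237.2 y = 3422.16
Solving: x ≈ -23.700, y ≈ -0.500 km (keep extra digits for the depth step; rounded: -23.7, -0.5).
Then from the HAWA sphere: z² = 102.74² − (x − 61.3)² − (y + 33.7)² with x = -23.700, y = -0.500, so z ≈ 47.205 ≈ 47.2 km.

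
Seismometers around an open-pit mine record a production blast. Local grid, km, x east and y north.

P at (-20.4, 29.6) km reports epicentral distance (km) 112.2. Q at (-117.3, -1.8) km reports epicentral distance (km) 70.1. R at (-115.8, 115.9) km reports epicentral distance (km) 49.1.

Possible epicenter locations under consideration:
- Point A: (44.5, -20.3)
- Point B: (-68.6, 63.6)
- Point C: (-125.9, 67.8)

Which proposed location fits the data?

Point C

For each candidate, compare |candidate − station| to the reported distance:
Point A: residuals P 30.3, Q 92.8, R 161.2 → max 161.2 km
Point B: residuals P 53.2, Q 11.4, R 21.3 → max 53.2 km
Point C: residuals P 0.0, Q 0.0, R 0.0 → max 0.0 km
Only Point C has all residuals ≈ 0.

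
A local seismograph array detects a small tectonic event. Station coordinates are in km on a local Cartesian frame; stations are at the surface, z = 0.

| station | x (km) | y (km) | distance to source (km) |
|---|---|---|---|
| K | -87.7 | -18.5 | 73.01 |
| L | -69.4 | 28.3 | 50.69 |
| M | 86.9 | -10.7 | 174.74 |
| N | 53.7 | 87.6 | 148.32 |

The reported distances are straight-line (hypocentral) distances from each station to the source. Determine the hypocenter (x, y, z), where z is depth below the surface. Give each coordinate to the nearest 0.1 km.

Each station gives a sphere (x−x_i)² + (y−y_i)² + z² = d_i² (stations at z=0).
Subtracting the K sphere from L and M: z² cancels, leaving linear equations in x and y:
36.6 x + 93.6 y = 344.69
349.2 x + 15.6 y = -25571.05
Solving: x ≈ -74.697, y ≈ 32.891 km (keep extra digits for the depth step; rounded: -74.7, 32.9).
Then from the K sphere: z² = 73.01² − (x + 87.7)² − (y + 18.5)² with x = -74.697, y = 32.891, so z ≈ 50.203 ≈ 50.2 km.
Check against N (with the unrounded solution): distance 148.32 ≈ 148.32 km. ✓

x ≈ -74.7 km, y ≈ 32.9 km, depth ≈ 50.2 km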